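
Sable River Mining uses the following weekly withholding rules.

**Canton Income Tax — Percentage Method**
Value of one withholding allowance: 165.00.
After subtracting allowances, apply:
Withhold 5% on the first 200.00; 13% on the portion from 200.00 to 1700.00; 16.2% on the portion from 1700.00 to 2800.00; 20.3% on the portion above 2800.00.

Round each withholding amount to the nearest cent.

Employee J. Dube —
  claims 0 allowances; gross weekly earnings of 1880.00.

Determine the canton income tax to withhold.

Canton Income Tax: taxable = 1880.00
  205.00 + 16.2% × (1880.00 − 1700.00) = 205.00 + 16.2% × 180.00 = 234.16

234.16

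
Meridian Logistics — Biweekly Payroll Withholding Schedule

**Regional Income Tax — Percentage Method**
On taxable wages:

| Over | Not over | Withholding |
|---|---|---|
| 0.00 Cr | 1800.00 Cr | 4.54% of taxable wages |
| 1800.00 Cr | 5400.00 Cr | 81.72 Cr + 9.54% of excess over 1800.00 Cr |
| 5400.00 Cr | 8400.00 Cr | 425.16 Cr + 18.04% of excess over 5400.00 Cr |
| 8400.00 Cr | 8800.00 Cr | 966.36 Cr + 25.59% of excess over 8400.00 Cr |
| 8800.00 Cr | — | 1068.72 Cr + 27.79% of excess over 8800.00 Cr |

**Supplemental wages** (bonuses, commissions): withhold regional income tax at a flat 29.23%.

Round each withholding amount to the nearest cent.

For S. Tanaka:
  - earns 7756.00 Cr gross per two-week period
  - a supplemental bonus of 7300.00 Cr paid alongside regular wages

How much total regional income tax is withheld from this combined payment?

Regional Income Tax: taxable = 7756.00 Cr
  425.16 Cr + 18.04% × (7756.00 Cr − 5400.00 Cr) = 425.16 Cr + 18.04% × 2356.00 Cr = 850.18 Cr
Supplemental (29.23% flat on bonus): 29.23% × 7300.00 Cr = 2133.79 Cr
Total regional income tax: 850.18 Cr + 2133.79 Cr = 2983.97 Cr

2983.97 Cr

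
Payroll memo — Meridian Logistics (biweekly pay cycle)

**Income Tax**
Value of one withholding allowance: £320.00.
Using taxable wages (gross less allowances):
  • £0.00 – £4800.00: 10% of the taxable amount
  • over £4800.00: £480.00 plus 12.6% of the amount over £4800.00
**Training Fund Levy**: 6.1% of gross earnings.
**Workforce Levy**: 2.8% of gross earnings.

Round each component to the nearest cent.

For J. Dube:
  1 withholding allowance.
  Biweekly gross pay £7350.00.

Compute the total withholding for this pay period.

£1415.13

Income Tax: taxable = £7350.00 − 1×£320.00 = £7030.00
  £480.00 + 12.6% × (£7030.00 − £4800.00) = £480.00 + 12.6% × £2230.00 = £760.98
Training Fund Levy: 6.1% × £7350.00 = £448.35
Workforce Levy: 2.8% × £7350.00 = £205.80
Total: £760.98 + £448.35 + £205.80 = £1415.13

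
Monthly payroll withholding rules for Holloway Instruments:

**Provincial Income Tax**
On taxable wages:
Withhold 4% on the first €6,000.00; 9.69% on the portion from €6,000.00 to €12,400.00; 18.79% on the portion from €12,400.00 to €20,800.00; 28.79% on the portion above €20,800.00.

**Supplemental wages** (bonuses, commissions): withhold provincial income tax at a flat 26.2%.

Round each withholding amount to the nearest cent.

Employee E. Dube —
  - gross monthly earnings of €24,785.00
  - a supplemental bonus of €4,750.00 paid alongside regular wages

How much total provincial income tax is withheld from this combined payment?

Provincial Income Tax: taxable = €24,785.00
  €2,438.52 + 28.79% × (€24,785.00 − €20,800.00) = €2,438.52 + 28.79% × €3,985.00 = €3,585.80
Supplemental (26.2% flat on bonus): 26.2% × €4,750.00 = €1,244.50
Total provincial income tax: €3,585.80 + €1,244.50 = €4,830.30

€4,830.30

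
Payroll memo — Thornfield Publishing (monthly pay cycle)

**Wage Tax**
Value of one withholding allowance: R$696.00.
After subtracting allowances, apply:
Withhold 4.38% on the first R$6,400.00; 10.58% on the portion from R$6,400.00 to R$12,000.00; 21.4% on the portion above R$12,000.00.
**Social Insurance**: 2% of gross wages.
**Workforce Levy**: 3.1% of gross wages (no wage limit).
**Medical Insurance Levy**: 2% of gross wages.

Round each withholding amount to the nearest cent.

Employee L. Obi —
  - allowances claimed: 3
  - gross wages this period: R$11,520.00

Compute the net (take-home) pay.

R$10,100.97

Wage Tax: taxable = R$11,520.00 − 3×R$696.00 = R$9,432.00
  R$280.32 + 10.58% × (R$9,432.00 − R$6,400.00) = R$280.32 + 10.58% × R$3,032.00 = R$601.11
Social Insurance: 2% × R$11,520.00 = R$230.40
Workforce Levy: 3.1% × R$11,520.00 = R$357.12
Medical Insurance Levy: 2% × R$11,520.00 = R$230.40
Total withheld: R$601.11 + R$230.40 + R$357.12 + R$230.40 = R$1,419.03
Net pay: R$11,520.00 − R$1,419.03 = R$10,100.97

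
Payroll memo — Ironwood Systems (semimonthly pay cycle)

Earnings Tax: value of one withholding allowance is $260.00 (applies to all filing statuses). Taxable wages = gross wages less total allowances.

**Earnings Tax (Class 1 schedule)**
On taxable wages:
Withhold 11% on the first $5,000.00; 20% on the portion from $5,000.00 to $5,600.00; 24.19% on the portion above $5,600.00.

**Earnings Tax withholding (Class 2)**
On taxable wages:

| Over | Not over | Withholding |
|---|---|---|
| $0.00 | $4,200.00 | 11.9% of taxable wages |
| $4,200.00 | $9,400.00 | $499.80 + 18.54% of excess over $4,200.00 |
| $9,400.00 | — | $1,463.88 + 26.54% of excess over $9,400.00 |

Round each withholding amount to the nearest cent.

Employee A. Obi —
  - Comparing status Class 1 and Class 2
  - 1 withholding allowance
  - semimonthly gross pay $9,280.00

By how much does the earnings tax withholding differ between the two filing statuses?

$103.87

Earnings Tax (Class 1): taxable = $9,280.00 − 1×$260.00 = $9,020.00
  $670.00 + 24.19% × ($9,020.00 − $5,600.00) = $670.00 + 24.19% × $3,420.00 = $1,497.30
Earnings Tax (Class 2): taxable = $9,280.00 − 1×$260.00 = $9,020.00
  $499.80 + 18.54% × ($9,020.00 − $4,200.00) = $499.80 + 18.54% × $4,820.00 = $1,393.43
Difference: |$1,497.30 − $1,393.43| = $103.87 (higher under Class 1)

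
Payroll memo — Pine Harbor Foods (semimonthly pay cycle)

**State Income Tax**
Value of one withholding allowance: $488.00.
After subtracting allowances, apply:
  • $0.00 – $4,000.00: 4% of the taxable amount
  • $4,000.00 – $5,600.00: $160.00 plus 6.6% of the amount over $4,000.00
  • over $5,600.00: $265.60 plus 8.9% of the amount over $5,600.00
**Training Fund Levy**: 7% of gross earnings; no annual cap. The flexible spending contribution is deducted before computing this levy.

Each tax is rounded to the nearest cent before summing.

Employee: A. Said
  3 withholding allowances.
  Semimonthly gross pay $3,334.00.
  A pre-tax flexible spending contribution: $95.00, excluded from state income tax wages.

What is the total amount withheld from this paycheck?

State Income Tax: taxable = $3,334.00 − $95.00 − 3×$488.00 = $1,775.00
  4% × $1,775.00 = $71.00
Training Fund Levy: 7% × $3,239.00 = $226.73
Total: $71.00 + $226.73 = $297.73

$297.73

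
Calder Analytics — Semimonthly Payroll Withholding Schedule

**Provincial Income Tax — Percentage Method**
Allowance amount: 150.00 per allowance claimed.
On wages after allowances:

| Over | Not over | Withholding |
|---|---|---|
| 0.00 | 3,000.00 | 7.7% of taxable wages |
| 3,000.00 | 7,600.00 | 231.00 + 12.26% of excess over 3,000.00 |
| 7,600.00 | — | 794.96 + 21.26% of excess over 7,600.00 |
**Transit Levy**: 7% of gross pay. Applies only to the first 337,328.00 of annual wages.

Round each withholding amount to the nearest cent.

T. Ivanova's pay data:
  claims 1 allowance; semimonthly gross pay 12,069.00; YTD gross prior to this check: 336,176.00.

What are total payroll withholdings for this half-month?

1,793.82

Provincial Income Tax: taxable = 12,069.00 − 1×150.00 = 11,919.00
  794.96 + 21.26% × (11,919.00 − 7,600.00) = 794.96 + 21.26% × 4,319.00 = 1,713.18
Transit Levy: cap 337,328.00 − YTD 336,176.00 = 1,152.00 subject; 7% × 1,152.00 = 80.64
Total: 1,713.18 + 80.64 = 1,793.82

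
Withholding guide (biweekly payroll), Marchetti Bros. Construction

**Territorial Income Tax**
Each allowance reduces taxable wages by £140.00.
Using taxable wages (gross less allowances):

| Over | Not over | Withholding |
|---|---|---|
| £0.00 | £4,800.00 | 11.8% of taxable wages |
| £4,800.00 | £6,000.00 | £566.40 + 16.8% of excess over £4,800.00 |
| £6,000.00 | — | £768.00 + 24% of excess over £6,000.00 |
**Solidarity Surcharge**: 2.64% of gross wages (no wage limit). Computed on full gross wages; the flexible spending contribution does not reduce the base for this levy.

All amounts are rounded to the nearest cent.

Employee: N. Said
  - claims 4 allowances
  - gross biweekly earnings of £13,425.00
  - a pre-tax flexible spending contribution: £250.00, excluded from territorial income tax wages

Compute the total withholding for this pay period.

Territorial Income Tax: taxable = £13,425.00 − £250.00 − 4×£140.00 = £12,615.00
  £768.00 + 24% × (£12,615.00 − £6,000.00) = £768.00 + 24% × £6,615.00 = £2,355.60
Solidarity Surcharge: 2.64% × £13,425.00 = £354.42
Total: £2,355.60 + £354.42 = £2,710.02

£2,710.02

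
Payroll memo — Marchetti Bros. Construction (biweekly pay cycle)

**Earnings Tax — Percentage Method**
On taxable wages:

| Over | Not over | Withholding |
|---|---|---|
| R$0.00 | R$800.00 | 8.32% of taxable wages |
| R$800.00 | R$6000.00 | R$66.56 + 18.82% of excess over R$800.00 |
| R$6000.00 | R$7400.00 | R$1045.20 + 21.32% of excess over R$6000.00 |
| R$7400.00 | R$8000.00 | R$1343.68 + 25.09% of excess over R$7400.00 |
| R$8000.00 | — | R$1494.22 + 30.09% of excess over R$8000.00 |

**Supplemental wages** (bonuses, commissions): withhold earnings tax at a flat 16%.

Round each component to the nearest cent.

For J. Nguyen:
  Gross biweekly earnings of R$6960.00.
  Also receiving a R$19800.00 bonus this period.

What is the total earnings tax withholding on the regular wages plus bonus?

R$4417.87

Earnings Tax: taxable = R$6960.00
  R$1045.20 + 21.32% × (R$6960.00 − R$6000.00) = R$1045.20 + 21.32% × R$960.00 = R$1249.87
Supplemental (16% flat on bonus): 16% × R$19800.00 = R$3168.00
Total earnings tax: R$1249.87 + R$3168.00 = R$4417.87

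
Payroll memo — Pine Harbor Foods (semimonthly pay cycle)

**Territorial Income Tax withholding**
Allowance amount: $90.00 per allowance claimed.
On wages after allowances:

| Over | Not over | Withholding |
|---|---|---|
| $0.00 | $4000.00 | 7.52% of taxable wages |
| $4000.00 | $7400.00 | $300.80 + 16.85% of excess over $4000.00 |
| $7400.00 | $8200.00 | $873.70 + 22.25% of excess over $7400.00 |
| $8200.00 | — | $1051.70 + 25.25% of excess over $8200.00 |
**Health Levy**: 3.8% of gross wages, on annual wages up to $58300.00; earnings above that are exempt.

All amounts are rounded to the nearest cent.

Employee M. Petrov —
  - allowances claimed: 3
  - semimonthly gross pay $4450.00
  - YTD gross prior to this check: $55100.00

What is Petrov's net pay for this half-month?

Territorial Income Tax: taxable = $4450.00 − 3×$90.00 = $4180.00
  $300.80 + 16.85% × ($4180.00 − $4000.00) = $300.80 + 16.85% × $180.00 = $331.13
Health Levy: cap $58300.00 − YTD $55100.00 = $3200.00 subject; 3.8% × $3200.00 = $121.60
Total withheld: $331.13 + $121.60 = $452.73
Net pay: $4450.00 − $452.73 = $3997.27

$3997.27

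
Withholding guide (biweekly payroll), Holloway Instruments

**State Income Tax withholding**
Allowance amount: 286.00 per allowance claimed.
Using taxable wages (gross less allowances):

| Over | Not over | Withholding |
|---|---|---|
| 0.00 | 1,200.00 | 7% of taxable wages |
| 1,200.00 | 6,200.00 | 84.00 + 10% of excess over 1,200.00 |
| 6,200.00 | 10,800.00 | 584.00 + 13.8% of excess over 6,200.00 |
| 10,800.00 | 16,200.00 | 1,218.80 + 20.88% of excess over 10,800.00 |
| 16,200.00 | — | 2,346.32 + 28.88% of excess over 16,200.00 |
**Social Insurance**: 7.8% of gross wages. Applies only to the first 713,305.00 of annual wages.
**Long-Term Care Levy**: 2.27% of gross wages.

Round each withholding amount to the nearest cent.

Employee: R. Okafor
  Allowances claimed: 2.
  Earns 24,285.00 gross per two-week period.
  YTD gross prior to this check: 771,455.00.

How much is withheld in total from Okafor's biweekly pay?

State Income Tax: taxable = 24,285.00 − 2×286.00 = 23,713.00
  2,346.32 + 28.88% × (23,713.00 − 16,200.00) = 2,346.32 + 28.88% × 7,513.00 = 4,516.07
Social Insurance: YTD 771,455.00 ≥ cap 713,305.00 → 0.00
Long-Term Care Levy: 2.27% × 24,285.00 = 551.27
Total: 4,516.07 + 0.00 + 551.27 = 5,067.34

5,067.34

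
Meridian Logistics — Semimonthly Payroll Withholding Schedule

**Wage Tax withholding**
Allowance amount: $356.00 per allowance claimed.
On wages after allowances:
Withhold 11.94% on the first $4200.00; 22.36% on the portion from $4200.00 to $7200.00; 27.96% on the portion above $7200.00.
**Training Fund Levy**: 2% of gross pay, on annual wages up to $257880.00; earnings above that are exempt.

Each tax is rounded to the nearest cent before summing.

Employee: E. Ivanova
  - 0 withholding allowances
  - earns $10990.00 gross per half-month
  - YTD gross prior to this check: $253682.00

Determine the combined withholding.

$2315.92

Wage Tax: taxable = $10990.00
  $1172.28 + 27.96% × ($10990.00 − $7200.00) = $1172.28 + 27.96% × $3790.00 = $2231.96
Training Fund Levy: cap $257880.00 − YTD $253682.00 = $4198.00 subject; 2% × $4198.00 = $83.96
Total: $2231.96 + $83.96 = $2315.92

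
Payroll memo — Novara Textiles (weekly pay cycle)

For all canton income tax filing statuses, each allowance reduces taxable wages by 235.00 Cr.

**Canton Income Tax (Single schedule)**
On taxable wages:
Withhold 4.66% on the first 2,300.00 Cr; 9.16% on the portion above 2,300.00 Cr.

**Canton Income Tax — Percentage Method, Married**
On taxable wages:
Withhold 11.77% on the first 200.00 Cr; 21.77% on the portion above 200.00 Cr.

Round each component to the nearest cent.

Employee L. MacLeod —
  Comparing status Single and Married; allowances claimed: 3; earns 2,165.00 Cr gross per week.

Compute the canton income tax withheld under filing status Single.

Canton Income Tax (Single): taxable = 2,165.00 Cr − 3×235.00 Cr = 1,460.00 Cr
  4.66% × 1,460.00 Cr = 68.04 Cr

68.04 Cr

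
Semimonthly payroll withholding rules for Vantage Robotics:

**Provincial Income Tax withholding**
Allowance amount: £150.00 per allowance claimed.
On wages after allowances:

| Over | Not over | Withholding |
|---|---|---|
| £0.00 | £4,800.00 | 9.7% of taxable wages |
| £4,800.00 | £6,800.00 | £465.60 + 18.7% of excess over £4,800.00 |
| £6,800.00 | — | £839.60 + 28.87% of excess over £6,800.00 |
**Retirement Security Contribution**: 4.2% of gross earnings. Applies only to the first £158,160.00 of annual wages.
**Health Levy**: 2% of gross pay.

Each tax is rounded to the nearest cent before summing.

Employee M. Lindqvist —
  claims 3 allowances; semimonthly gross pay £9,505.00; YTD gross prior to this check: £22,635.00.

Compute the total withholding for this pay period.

£2,079.93

Provincial Income Tax: taxable = £9,505.00 − 3×£150.00 = £9,055.00
  £839.60 + 28.87% × (£9,055.00 − £6,800.00) = £839.60 + 28.87% × £2,255.00 = £1,490.62
Retirement Security Contribution: 4.2% × £9,505.00 = £399.21
Health Levy: 2% × £9,505.00 = £190.10
Total: £1,490.62 + £399.21 + £190.10 = £2,079.93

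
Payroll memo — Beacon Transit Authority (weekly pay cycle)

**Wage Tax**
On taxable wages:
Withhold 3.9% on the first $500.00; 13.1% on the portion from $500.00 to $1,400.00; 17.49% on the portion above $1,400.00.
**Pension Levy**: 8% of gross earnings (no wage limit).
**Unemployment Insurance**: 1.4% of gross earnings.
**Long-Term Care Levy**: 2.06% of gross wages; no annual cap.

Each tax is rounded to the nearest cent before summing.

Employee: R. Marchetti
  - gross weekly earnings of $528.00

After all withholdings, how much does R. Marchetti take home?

Wage Tax: taxable = $528.00
  $19.50 + 13.1% × ($528.00 − $500.00) = $19.50 + 13.1% × $28.00 = $23.17
Pension Levy: 8% × $528.00 = $42.24
Unemployment Insurance: 1.4% × $528.00 = $7.39
Long-Term Care Levy: 2.06% × $528.00 = $10.88
Total withheld: $23.17 + $42.24 + $7.39 + $10.88 = $83.68
Net pay: $528.00 − $83.68 = $444.32

$444.32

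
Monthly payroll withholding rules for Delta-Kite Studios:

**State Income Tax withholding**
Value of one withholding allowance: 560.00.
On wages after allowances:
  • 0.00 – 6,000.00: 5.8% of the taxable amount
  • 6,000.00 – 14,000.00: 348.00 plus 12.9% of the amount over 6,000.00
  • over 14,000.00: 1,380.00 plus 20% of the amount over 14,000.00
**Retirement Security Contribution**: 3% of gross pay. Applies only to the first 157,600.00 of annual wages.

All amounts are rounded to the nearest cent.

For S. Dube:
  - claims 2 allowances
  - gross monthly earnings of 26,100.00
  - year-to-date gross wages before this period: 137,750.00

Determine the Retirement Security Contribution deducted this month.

Retirement Security Contribution: cap 157,600.00 − YTD 137,750.00 = 19,850.00 subject; 3% × 19,850.00 = 595.50

595.50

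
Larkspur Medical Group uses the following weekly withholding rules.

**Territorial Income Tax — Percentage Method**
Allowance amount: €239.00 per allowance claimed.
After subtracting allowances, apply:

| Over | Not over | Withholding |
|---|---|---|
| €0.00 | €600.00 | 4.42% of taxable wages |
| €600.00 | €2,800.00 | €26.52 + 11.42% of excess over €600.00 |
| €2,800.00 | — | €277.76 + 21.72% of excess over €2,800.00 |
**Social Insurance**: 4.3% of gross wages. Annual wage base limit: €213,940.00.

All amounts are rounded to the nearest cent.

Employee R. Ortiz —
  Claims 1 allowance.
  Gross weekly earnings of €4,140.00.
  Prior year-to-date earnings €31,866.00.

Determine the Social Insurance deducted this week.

€178.02

Social Insurance: 4.3% × €4,140.00 = €178.02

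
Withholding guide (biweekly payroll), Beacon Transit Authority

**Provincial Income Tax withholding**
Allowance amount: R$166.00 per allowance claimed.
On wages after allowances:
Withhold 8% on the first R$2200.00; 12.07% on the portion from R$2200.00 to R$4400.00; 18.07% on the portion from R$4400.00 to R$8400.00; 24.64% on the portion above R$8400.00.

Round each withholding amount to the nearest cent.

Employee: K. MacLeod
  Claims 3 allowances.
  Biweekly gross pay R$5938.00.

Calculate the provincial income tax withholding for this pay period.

Provincial Income Tax: taxable = R$5938.00 − 3×R$166.00 = R$5440.00
  R$441.54 + 18.07% × (R$5440.00 − R$4400.00) = R$441.54 + 18.07% × R$1040.00 = R$629.47

R$629.47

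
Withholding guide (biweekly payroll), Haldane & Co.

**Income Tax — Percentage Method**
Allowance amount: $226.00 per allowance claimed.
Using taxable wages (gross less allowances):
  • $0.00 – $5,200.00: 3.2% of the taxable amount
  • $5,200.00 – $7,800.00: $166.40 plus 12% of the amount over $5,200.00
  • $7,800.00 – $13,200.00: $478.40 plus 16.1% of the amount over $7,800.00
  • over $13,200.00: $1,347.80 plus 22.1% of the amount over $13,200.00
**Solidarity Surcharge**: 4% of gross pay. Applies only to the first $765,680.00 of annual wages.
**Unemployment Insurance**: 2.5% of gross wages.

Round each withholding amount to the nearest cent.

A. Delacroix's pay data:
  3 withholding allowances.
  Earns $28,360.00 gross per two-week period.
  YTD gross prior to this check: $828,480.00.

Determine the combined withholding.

Income Tax: taxable = $28,360.00 − 3×$226.00 = $27,682.00
  $1,347.80 + 22.1% × ($27,682.00 − $13,200.00) = $1,347.80 + 22.1% × $14,482.00 = $4,548.32
Solidarity Surcharge: YTD $828,480.00 ≥ cap $765,680.00 → $0.00
Unemployment Insurance: 2.5% × $28,360.00 = $709.00
Total: $4,548.32 + $0.00 + $709.00 = $5,257.32

$5,257.32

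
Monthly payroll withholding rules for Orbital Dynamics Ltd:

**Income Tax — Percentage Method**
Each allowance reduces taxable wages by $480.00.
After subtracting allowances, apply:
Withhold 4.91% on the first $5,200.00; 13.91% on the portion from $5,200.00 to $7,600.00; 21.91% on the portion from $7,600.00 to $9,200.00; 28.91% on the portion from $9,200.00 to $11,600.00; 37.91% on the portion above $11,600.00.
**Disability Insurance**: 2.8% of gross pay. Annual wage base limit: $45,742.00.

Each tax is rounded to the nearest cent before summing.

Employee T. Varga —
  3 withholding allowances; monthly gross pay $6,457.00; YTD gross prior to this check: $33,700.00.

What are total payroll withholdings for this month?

$427.13

Income Tax: taxable = $6,457.00 − 3×$480.00 = $5,017.00
  4.91% × $5,017.00 = $246.33
Disability Insurance: 2.8% × $6,457.00 = $180.80
Total: $246.33 + $180.80 = $427.13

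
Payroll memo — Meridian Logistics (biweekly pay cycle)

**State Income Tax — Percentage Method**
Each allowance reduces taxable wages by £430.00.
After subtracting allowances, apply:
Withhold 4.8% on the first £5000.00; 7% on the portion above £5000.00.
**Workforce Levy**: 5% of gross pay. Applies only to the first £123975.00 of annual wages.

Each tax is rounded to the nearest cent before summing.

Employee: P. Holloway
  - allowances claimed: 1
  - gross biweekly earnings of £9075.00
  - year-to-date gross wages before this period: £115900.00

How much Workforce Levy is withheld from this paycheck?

£403.75

Workforce Levy: cap £123975.00 − YTD £115900.00 = £8075.00 subject; 5% × £8075.00 = £403.75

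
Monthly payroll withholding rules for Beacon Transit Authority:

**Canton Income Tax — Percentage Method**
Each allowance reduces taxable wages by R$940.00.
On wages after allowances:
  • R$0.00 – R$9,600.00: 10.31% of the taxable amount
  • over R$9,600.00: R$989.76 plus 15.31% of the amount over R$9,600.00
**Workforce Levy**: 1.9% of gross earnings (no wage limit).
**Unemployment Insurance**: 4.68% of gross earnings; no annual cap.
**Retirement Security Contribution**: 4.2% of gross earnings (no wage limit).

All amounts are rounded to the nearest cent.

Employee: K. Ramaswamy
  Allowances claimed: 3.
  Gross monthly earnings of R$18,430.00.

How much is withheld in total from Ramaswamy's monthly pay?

Canton Income Tax: taxable = R$18,430.00 − 3×R$940.00 = R$15,610.00
  R$989.76 + 15.31% × (R$15,610.00 − R$9,600.00) = R$989.76 + 15.31% × R$6,010.00 = R$1,909.89
Workforce Levy: 1.9% × R$18,430.00 = R$350.17
Unemployment Insurance: 4.68% × R$18,430.00 = R$862.52
Retirement Security Contribution: 4.2% × R$18,430.00 = R$774.06
Total: R$1,909.89 + R$350.17 + R$862.52 + R$774.06 = R$3,896.64

R$3,896.64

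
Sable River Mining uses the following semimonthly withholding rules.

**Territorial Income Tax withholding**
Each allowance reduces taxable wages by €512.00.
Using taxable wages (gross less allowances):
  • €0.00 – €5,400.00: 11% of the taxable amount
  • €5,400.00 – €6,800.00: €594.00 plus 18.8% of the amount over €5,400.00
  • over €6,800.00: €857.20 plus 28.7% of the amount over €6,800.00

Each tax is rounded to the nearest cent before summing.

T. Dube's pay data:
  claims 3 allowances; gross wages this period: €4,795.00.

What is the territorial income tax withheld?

€358.49

Territorial Income Tax: taxable = €4,795.00 − 3×€512.00 = €3,259.00
  11% × €3,259.00 = €358.49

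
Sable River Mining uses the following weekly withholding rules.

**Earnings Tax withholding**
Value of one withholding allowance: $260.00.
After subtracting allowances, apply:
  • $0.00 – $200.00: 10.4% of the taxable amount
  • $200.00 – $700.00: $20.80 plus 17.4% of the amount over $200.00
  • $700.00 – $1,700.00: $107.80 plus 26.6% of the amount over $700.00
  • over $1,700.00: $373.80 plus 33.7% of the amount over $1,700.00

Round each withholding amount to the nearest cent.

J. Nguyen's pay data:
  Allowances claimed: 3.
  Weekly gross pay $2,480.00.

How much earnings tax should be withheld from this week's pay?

$373.80

Earnings Tax: taxable = $2,480.00 − 3×$260.00 = $1,700.00
  $107.80 + 26.6% × ($1,700.00 − $700.00) = $107.80 + 26.6% × $1,000.00 = $373.80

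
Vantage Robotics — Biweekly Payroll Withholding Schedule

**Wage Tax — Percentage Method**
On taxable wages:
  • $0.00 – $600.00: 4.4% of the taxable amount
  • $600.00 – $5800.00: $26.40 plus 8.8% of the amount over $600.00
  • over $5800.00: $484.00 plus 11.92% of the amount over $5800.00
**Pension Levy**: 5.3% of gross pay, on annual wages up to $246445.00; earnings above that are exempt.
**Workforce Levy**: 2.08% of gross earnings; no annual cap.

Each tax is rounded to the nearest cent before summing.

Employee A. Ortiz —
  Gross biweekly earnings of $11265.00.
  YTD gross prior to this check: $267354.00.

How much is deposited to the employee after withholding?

$9895.26

Wage Tax: taxable = $11265.00
  $484.00 + 11.92% × ($11265.00 − $5800.00) = $484.00 + 11.92% × $5465.00 = $1135.43
Pension Levy: YTD $267354.00 ≥ cap $246445.00 → $0.00
Workforce Levy: 2.08% × $11265.00 = $234.31
Total withheld: $1135.43 + $0.00 + $234.31 = $1369.74
Net pay: $11265.00 − $1369.74 = $9895.26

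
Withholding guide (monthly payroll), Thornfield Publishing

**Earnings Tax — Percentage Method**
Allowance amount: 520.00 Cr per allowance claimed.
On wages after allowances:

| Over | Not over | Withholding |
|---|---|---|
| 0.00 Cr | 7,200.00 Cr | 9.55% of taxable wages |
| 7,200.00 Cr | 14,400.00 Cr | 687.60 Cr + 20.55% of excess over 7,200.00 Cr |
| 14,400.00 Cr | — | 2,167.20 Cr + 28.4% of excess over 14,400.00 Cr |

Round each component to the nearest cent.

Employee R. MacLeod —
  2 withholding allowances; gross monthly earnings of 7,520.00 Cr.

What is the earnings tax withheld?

Earnings Tax: taxable = 7,520.00 Cr − 2×520.00 Cr = 6,480.00 Cr
  9.55% × 6,480.00 Cr = 618.84 Cr

618.84 Cr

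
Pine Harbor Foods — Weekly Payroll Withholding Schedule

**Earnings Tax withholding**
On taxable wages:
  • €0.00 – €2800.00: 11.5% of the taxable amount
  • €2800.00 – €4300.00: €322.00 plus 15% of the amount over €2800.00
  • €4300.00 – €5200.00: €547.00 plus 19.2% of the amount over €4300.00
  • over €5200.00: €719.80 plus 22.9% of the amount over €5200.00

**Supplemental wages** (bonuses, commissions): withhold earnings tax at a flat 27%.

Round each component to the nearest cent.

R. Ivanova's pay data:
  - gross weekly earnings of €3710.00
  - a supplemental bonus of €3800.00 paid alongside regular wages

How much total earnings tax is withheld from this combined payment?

€1484.50

Earnings Tax: taxable = €3710.00
  €322.00 + 15% × (€3710.00 − €2800.00) = €322.00 + 15% × €910.00 = €458.50
Supplemental (27% flat on bonus): 27% × €3800.00 = €1026.00
Total earnings tax: €458.50 + €1026.00 = €1484.50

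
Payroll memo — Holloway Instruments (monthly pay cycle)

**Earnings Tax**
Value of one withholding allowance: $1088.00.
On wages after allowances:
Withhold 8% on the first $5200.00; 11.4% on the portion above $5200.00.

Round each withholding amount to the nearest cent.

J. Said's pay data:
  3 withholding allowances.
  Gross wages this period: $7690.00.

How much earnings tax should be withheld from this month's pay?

Earnings Tax: taxable = $7690.00 − 3×$1088.00 = $4426.00
  8% × $4426.00 = $354.08

$354.08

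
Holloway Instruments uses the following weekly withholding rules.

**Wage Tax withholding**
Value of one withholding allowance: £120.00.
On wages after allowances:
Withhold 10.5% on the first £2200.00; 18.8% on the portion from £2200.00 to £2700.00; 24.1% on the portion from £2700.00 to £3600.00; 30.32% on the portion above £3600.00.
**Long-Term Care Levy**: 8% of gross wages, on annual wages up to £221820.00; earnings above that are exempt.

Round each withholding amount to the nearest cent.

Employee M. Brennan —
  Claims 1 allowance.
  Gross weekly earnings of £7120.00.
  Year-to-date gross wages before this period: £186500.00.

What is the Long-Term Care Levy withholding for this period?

£569.60

Long-Term Care Levy: 8% × £7120.00 = £569.60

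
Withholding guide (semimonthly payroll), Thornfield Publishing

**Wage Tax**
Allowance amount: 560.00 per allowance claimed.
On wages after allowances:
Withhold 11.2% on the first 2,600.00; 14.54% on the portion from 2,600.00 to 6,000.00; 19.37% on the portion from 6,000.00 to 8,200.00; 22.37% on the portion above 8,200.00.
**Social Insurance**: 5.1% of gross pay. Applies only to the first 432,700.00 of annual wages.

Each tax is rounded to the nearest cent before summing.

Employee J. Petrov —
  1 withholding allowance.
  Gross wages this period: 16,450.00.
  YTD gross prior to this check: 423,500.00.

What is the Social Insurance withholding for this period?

Social Insurance: cap 432,700.00 − YTD 423,500.00 = 9,200.00 subject; 5.1% × 9,200.00 = 469.20

469.20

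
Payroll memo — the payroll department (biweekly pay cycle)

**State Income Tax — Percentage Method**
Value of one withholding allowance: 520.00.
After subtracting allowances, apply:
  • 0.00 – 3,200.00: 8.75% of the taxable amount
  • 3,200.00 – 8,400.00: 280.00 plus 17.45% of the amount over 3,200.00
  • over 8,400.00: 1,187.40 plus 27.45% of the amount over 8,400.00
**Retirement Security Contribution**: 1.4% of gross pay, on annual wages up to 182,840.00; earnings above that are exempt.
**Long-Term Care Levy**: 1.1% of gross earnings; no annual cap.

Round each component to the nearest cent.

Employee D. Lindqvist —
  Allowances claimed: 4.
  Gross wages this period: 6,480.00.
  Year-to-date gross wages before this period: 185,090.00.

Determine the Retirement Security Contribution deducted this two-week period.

Retirement Security Contribution: YTD 185,090.00 ≥ cap 182,840.00 → 0.00

0.00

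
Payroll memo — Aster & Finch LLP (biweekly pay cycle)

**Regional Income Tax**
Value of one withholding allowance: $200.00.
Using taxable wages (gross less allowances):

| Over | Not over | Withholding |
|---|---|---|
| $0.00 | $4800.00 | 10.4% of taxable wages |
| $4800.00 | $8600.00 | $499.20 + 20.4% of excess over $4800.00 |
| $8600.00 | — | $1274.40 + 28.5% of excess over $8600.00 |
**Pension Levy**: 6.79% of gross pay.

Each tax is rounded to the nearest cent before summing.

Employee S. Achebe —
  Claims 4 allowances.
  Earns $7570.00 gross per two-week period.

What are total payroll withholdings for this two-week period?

$1415.08

Regional Income Tax: taxable = $7570.00 − 4×$200.00 = $6770.00
  $499.20 + 20.4% × ($6770.00 − $4800.00) = $499.20 + 20.4% × $1970.00 = $901.08
Pension Levy: 6.79% × $7570.00 = $514.00
Total: $901.08 + $514.00 = $1415.08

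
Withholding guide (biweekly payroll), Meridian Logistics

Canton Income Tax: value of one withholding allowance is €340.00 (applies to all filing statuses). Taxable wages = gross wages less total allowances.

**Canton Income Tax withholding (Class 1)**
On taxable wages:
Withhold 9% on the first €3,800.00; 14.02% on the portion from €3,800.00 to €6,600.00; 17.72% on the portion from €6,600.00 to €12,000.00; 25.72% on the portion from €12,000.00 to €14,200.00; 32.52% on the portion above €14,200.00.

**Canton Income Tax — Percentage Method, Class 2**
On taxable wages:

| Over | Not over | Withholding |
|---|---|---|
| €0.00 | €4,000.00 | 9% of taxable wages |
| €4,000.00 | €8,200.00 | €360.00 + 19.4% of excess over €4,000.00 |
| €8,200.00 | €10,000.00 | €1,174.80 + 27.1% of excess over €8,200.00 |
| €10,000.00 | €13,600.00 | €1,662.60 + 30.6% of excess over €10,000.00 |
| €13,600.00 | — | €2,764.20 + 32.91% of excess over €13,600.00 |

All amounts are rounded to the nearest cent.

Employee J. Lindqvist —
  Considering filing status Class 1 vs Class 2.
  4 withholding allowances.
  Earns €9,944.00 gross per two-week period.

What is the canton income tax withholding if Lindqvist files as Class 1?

€1,086.12

Canton Income Tax (Class 1): taxable = €9,944.00 − 4×€340.00 = €8,584.00
  €734.56 + 17.72% × (€8,584.00 − €6,600.00) = €734.56 + 17.72% × €1,984.00 = €1,086.12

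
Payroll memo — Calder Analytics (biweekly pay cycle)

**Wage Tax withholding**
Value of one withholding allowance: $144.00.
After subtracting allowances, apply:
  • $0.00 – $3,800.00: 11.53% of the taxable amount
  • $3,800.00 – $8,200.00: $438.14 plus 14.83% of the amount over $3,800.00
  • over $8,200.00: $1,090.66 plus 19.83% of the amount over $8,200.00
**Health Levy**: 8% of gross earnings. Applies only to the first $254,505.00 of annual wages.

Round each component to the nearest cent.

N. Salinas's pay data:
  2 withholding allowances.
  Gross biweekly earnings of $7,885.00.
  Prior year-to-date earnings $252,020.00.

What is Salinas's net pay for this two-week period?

$6,684.96

Wage Tax: taxable = $7,885.00 − 2×$144.00 = $7,597.00
  $438.14 + 14.83% × ($7,597.00 − $3,800.00) = $438.14 + 14.83% × $3,797.00 = $1,001.24
Health Levy: cap $254,505.00 − YTD $252,020.00 = $2,485.00 subject; 8% × $2,485.00 = $198.80
Total withheld: $1,001.24 + $198.80 = $1,200.04
Net pay: $7,885.00 − $1,200.04 = $6,684.96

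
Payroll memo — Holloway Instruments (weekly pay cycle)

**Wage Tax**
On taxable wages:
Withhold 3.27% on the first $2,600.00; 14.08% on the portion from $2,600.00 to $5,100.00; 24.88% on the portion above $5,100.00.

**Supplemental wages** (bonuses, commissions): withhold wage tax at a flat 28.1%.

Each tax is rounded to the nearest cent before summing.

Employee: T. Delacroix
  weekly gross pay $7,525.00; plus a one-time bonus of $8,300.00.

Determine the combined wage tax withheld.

Wage Tax: taxable = $7,525.00
  $437.02 + 24.88% × ($7,525.00 − $5,100.00) = $437.02 + 24.88% × $2,425.00 = $1,040.36
Supplemental (28.1% flat on bonus): 28.1% × $8,300.00 = $2,332.30
Total wage tax: $1,040.36 + $2,332.30 = $3,372.66

$3,372.66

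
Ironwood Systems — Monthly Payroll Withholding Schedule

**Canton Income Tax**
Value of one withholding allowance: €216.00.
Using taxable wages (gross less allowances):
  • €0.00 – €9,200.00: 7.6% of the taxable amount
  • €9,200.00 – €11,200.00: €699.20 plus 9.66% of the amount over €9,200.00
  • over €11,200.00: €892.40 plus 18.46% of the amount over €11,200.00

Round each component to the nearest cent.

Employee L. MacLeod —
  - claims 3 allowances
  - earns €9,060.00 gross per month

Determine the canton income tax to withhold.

€639.31

Canton Income Tax: taxable = €9,060.00 − 3×€216.00 = €8,412.00
  7.6% × €8,412.00 = €639.31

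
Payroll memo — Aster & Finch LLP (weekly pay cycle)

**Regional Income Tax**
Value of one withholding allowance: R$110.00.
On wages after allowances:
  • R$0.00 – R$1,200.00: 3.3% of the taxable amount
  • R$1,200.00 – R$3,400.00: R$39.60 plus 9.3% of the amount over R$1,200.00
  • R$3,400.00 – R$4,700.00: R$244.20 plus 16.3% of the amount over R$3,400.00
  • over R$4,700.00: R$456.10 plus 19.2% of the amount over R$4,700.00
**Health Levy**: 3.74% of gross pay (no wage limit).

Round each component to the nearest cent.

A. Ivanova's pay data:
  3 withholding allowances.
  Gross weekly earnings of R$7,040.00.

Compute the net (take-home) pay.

Regional Income Tax: taxable = R$7,040.00 − 3×R$110.00 = R$6,710.00
  R$456.10 + 19.2% × (R$6,710.00 − R$4,700.00) = R$456.10 + 19.2% × R$2,010.00 = R$842.02
Health Levy: 3.74% × R$7,040.00 = R$263.30
Total withheld: R$842.02 + R$263.30 = R$1,105.32
Net pay: R$7,040.00 − R$1,105.32 = R$5,934.68

R$5,934.68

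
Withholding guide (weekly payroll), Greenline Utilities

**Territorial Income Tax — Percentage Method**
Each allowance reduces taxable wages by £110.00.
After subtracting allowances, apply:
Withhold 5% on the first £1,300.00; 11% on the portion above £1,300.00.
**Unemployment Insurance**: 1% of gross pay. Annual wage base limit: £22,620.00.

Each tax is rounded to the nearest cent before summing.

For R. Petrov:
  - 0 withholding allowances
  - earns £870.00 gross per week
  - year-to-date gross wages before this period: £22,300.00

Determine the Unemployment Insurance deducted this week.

Unemployment Insurance: cap £22,620.00 − YTD £22,300.00 = £320.00 subject; 1% × £320.00 = £3.20

£3.20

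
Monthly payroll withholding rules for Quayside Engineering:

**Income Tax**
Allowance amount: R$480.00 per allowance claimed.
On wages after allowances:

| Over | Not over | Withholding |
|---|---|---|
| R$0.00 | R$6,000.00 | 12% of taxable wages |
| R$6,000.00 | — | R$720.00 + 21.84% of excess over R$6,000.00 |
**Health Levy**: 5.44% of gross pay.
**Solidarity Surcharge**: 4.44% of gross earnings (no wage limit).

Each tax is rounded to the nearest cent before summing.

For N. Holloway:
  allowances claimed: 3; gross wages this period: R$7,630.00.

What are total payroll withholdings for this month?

R$1,515.34

Income Tax: taxable = R$7,630.00 − 3×R$480.00 = R$6,190.00
  R$720.00 + 21.84% × (R$6,190.00 − R$6,000.00) = R$720.00 + 21.84% × R$190.00 = R$761.50
Health Levy: 5.44% × R$7,630.00 = R$415.07
Solidarity Surcharge: 4.44% × R$7,630.00 = R$338.77
Total: R$761.50 + R$415.07 + R$338.77 = R$1,515.34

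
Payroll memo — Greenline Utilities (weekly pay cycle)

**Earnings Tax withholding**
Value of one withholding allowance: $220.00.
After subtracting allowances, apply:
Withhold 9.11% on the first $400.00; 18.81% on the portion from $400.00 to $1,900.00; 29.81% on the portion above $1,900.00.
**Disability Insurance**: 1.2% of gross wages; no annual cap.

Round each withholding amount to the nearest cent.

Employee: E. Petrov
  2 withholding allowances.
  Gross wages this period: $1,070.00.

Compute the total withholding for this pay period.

$92.54

Earnings Tax: taxable = $1,070.00 − 2×$220.00 = $630.00
  $36.44 + 18.81% × ($630.00 − $400.00) = $36.44 + 18.81% × $230.00 = $79.70
Disability Insurance: 1.2% × $1,070.00 = $12.84
Total: $79.70 + $12.84 = $92.54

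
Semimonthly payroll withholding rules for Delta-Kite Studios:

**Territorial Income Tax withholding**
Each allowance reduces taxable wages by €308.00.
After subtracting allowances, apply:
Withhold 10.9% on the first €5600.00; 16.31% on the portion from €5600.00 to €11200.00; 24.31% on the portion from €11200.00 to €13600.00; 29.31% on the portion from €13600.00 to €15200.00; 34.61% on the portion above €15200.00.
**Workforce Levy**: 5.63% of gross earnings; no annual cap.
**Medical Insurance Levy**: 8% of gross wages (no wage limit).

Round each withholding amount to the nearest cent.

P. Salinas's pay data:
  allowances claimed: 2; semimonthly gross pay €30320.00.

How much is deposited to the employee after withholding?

€18591.39

Territorial Income Tax: taxable = €30320.00 − 2×€308.00 = €29704.00
  €2576.16 + 34.61% × (€29704.00 − €15200.00) = €2576.16 + 34.61% × €14504.00 = €7595.99
Workforce Levy: 5.63% × €30320.00 = €1707.02
Medical Insurance Levy: 8% × €30320.00 = €2425.60
Total withheld: €7595.99 + €1707.02 + €2425.60 = €11728.61
Net pay: €30320.00 − €11728.61 = €18591.39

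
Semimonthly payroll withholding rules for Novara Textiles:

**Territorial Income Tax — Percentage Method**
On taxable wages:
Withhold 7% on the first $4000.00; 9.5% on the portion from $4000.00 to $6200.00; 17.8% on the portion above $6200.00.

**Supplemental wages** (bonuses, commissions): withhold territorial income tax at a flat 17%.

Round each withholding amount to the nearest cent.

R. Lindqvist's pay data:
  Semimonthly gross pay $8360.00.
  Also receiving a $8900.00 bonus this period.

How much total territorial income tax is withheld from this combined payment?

$2386.48

Territorial Income Tax: taxable = $8360.00
  $489.00 + 17.8% × ($8360.00 − $6200.00) = $489.00 + 17.8% × $2160.00 = $873.48
Supplemental (17% flat on bonus): 17% × $8900.00 = $1513.00
Total territorial income tax: $873.48 + $1513.00 = $2386.48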